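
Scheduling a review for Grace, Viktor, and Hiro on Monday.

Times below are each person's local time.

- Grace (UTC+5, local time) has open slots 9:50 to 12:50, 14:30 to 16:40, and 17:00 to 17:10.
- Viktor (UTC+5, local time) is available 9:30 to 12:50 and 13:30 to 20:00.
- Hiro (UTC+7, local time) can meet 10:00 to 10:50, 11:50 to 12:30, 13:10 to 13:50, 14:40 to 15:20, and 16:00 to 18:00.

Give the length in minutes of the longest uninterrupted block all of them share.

Grace → UTC: 04:50–07:50, 09:30–11:40, 12:00–12:10.
Viktor → UTC: 04:30–07:50, 08:30–15:00.
Hiro → UTC: 03:00–03:50, 04:50–05:30, 06:10–06:50, 07:40–08:20, 09:00–11:00.
Grace ∩ Viktor: 04:50–07:50, 09:30–11:40, 12:00–12:10.
Grace ∩ Viktor ∩ Hiro: 04:50–05:30, 06:10–06:50, 07:40–07:50, 09:30–11:00.
Common window lengths: 40, 40, 10, 90 min; longest is 90.

90 minutes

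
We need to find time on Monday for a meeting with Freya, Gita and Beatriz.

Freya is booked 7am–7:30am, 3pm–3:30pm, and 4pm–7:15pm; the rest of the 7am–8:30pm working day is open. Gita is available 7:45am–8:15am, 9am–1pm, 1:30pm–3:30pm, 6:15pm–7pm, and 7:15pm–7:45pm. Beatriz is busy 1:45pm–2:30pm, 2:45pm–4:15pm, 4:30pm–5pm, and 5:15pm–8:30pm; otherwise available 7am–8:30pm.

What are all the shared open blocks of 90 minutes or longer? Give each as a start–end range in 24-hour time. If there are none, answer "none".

Freya free within 07:00–20:30: 07:30–15:00, 15:30–16:00, 19:15–20:30.
Beatriz free within 07:00–20:30: 07:00–13:45, 14:30–14:45, 16:15–16:30, 17:00–17:15.
Freya ∩ Gita: 07:45–08:15, 09:00–13:00, 13:30–15:00, 19:15–19:45.
Freya ∩ Gita ∩ Beatriz: 07:45–08:15, 09:00–13:00, 13:30–13:45, 14:30–14:45.
Windows ≥ 90 min: 09:00–13:00.

09:00–13:00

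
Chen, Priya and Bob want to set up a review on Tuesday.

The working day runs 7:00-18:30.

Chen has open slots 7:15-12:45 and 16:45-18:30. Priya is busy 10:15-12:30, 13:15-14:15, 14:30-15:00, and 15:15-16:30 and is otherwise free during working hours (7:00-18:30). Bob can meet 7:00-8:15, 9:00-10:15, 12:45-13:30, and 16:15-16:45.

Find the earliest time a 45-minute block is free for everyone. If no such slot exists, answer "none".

07:15

Priya free within 07:00–18:30: 07:00–10:15, 12:30–13:15, 14:15–14:30, 15:00–15:15, 16:30–18:30.
Chen ∩ Priya: 07:15–10:15, 12:30–12:45, 16:45–18:30.
Chen ∩ Priya ∩ Bob: 07:15–08:15, 09:00–10:15.
Windows ≥ 45 min: 07:15–08:15, 09:00–10:15.
Earliest such window starts at 07:15.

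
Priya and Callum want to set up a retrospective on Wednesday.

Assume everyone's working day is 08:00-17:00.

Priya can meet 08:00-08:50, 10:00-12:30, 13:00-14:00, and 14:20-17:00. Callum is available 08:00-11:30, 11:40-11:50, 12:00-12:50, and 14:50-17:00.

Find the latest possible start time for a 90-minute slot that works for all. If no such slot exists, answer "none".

Priya ∩ Callum: 08:00–08:50, 10:00–11:30, 11:40–11:50, 12:00–12:30, 14:50–17:00.
Windows ≥ 90 min: 10:00–11:30, 14:50–17:00.
Latest start in the last window 14:50–17:00 is 17:00 − 90 min = 15:30.

15:30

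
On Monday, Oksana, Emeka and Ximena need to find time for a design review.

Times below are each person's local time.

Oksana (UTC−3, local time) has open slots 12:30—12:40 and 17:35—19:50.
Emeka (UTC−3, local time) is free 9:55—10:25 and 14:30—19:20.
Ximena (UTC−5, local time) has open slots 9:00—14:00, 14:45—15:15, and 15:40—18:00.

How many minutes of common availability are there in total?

100 minutes

Oksana → UTC: 15:30–15:40, 20:35–22:50.
Emeka → UTC: 12:55–13:25, 17:30–22:20.
Ximena → UTC: 14:00–19:00, 19:45–20:15, 20:40–23:00.
Oksana ∩ Emeka: 20:35–22:20.
Oksana ∩ Emeka ∩ Ximena: 20:40–22:20.
Total common minutes: 100.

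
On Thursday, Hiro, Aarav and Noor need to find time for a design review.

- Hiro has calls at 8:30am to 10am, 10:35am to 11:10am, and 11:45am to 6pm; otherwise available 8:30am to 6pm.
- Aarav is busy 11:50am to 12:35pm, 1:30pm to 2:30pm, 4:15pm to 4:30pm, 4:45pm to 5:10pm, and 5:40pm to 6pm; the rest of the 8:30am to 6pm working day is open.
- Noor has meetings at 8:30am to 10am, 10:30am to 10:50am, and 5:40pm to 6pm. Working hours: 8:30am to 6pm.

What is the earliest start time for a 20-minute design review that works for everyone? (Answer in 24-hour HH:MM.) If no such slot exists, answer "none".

10:00

Hiro free within 08:30–18:00: 10:00–10:35, 11:10–11:45.
Aarav free within 08:30–18:00: 08:30–11:50, 12:35–13:30, 14:30–16:15, 16:30–16:45, 17:10–17:40.
Noor free within 08:30–18:00: 10:00–10:30, 10:50–17:40.
Hiro ∩ Aarav: 10:00–10:35, 11:10–11:45.
Hiro ∩ Aarav ∩ Noor: 10:00–10:30, 11:10–11:45.
Windows ≥ 20 min: 10:00–10:30, 11:10–11:45.
Earliest such window starts at 10:00.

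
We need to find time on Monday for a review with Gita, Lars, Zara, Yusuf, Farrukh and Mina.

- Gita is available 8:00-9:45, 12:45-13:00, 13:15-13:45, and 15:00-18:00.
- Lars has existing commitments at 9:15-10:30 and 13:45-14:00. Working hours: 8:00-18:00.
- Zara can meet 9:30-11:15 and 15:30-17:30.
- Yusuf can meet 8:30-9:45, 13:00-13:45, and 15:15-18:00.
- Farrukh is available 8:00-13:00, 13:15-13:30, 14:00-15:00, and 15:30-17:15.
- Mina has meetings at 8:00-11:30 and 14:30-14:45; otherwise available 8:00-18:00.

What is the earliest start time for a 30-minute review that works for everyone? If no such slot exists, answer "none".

15:30

Lars free within 08:00–18:00: 08:00–09:15, 10:30–13:45, 14:00–18:00.
Mina free within 08:00–18:00: 11:30–14:30, 14:45–18:00.
Gita ∩ Lars: 08:00–09:15, 12:45–13:00, 13:15–13:45, 15:00–18:00.
Gita ∩ Lars ∩ Zara: 15:30–17:30.
Gita ∩ Lars ∩ Zara ∩ Yusuf: 15:30–17:30.
Gita ∩ Lars ∩ Zara ∩ Yusuf ∩ Farrukh: 15:30–17:15.
Gita ∩ Lars ∩ Zara ∩ Yusuf ∩ Farrukh ∩ Mina: 15:30–17:15.
Windows ≥ 30 min: 15:30–17:15.
Earliest such window starts at 15:30.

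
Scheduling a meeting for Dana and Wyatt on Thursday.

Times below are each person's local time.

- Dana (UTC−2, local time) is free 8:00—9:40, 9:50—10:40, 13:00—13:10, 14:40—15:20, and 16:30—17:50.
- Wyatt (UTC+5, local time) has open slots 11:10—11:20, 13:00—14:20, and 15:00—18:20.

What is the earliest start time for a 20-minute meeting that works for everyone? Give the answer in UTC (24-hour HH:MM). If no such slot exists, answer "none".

10:00

Dana → UTC: 10:00–11:40, 11:50–12:40, 15:00–15:10, 16:40–17:20, 18:30–19:50.
Wyatt → UTC: 06:10–06:20, 08:00–09:20, 10:00–13:20.
Dana ∩ Wyatt: 10:00–11:40, 11:50–12:40.
Windows ≥ 20 min: 10:00–11:40, 11:50–12:40.
Earliest such window starts at 10:00.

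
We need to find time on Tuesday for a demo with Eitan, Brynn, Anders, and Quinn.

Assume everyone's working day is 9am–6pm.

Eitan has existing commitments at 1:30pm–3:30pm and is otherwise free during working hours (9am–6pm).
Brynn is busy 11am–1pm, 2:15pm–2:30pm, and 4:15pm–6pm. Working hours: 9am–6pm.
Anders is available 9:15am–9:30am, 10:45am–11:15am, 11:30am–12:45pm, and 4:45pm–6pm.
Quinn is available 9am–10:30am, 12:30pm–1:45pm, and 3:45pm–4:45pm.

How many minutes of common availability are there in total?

15 minutes

Eitan free within 09:00–18:00: 09:00–13:30, 15:30–18:00.
Brynn free within 09:00–18:00: 09:00–11:00, 13:00–14:15, 14:30–16:15.
Eitan ∩ Brynn: 09:00–11:00, 13:00–13:30, 15:30–16:15.
Eitan ∩ Brynn ∩ Anders: 09:15–09:30, 10:45–11:00.
Eitan ∩ Brynn ∩ Anders ∩ Quinn: 09:15–09:30.
Total common minutes: 15.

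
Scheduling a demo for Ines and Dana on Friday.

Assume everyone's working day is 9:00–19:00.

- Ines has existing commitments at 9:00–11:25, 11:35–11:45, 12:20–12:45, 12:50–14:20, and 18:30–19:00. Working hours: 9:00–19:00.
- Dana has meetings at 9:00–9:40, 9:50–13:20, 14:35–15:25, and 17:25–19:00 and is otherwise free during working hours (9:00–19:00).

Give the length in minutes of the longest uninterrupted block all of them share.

Ines free within 09:00–19:00: 11:25–11:35, 11:45–12:20, 12:45–12:50, 14:20–18:30.
Dana free within 09:00–19:00: 09:40–09:50, 13:20–14:35, 15:25–17:25.
Ines ∩ Dana: 14:20–14:35, 15:25–17:25.
Common window lengths: 15, 120 min; longest is 120.

120 minutes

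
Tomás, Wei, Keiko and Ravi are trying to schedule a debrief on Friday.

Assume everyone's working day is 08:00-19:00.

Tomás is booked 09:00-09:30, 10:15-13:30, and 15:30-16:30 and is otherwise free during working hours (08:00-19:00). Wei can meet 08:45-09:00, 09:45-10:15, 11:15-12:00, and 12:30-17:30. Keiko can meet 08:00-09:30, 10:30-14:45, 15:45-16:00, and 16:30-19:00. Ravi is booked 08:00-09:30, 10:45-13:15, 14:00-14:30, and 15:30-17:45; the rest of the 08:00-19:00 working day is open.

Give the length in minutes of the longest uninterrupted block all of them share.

Tomás free within 08:00–19:00: 08:00–09:00, 09:30–10:15, 13:30–15:30, 16:30–19:00.
Ravi free within 08:00–19:00: 09:30–10:45, 13:15–14:00, 14:30–15:30, 17:45–19:00.
Tomás ∩ Wei: 08:45–09:00, 09:45–10:15, 13:30–15:30, 16:30–17:30.
Tomás ∩ Wei ∩ Keiko: 08:45–09:00, 13:30–14:45, 16:30–17:30.
Tomás ∩ Wei ∩ Keiko ∩ Ravi: 13:30–14:00, 14:30–14:45.
Common window lengths: 30, 15 min; longest is 30.

30 minutes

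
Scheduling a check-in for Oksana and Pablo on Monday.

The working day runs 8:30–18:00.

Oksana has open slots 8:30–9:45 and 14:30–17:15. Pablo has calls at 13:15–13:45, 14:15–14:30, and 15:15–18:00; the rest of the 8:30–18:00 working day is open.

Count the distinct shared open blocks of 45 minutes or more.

Pablo free within 08:30–18:00: 08:30–13:15, 13:45–14:15, 14:30–15:15.
Oksana ∩ Pablo: 08:30–09:45, 14:30–15:15.
Windows ≥ 45 min: 08:30–09:45, 14:30–15:15.
That's 2 windows.

2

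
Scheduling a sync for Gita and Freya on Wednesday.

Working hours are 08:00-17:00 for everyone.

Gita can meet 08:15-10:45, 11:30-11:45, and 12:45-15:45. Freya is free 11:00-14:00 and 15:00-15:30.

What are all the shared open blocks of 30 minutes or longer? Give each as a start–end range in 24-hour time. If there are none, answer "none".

12:45–14:00, 15:00–15:30

Gita ∩ Freya: 11:30–11:45, 12:45–14:00, 15:00–15:30.
Windows ≥ 30 min: 12:45–14:00, 15:00–15:30.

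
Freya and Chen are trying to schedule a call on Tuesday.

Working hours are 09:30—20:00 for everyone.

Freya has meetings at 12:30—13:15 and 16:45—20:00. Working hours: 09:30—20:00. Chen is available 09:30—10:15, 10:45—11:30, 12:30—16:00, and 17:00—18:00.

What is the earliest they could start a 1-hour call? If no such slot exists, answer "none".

13:15

Freya free within 09:30–20:00: 09:30–12:30, 13:15–16:45.
Freya ∩ Chen: 09:30–10:15, 10:45–11:30, 13:15–16:00.
Windows ≥ 60 min: 13:15–16:00.
Earliest such window starts at 13:15.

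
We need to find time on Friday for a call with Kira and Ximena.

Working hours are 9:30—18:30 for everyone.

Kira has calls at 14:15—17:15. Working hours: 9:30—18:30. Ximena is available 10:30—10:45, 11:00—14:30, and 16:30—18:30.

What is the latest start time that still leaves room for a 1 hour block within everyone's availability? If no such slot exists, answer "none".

17:30

Kira free within 09:30–18:30: 09:30–14:15, 17:15–18:30.
Kira ∩ Ximena: 10:30–10:45, 11:00–14:15, 17:15–18:30.
Windows ≥ 60 min: 11:00–14:15, 17:15–18:30.
Latest start in the last window 17:15–18:30 is 18:30 − 60 min = 17:30.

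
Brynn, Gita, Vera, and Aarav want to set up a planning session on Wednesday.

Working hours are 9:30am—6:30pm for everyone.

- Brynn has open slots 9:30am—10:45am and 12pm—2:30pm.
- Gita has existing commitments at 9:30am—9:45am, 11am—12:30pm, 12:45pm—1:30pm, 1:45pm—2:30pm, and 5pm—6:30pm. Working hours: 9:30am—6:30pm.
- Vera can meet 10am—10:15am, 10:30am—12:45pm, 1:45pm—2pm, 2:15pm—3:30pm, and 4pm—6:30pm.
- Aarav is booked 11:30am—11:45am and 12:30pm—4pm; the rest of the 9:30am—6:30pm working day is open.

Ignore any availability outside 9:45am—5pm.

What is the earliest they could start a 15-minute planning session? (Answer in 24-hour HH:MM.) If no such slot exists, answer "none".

Gita free within 09:30–18:30: 09:45–11:00, 12:30–12:45, 13:30–13:45, 14:30–17:00.
Aarav free within 09:30–18:30: 09:30–11:30, 11:45–12:30, 16:00–18:30.
Brynn ∩ Gita: 09:45–10:45, 12:30–12:45, 13:30–13:45.
Brynn ∩ Gita ∩ Vera: 10:00–10:15, 10:30–10:45, 12:30–12:45.
Brynn ∩ Gita ∩ Vera ∩ Aarav: 10:00–10:15, 10:30–10:45.
Restricted to 09:45–17:00: 10:00–10:15, 10:30–10:45.
Windows ≥ 15 min: 10:00–10:15, 10:30–10:45.
Earliest such window starts at 10:00.

10:00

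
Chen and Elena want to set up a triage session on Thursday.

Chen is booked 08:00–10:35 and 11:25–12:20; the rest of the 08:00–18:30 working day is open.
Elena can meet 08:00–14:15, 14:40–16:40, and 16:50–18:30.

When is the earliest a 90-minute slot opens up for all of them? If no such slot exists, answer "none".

12:20

Chen free within 08:00–18:30: 10:35–11:25, 12:20–18:30.
Chen ∩ Elena: 10:35–11:25, 12:20–14:15, 14:40–16:40, 16:50–18:30.
Windows ≥ 90 min: 12:20–14:15, 14:40–16:40, 16:50–18:30.
Earliest such window starts at 12:20.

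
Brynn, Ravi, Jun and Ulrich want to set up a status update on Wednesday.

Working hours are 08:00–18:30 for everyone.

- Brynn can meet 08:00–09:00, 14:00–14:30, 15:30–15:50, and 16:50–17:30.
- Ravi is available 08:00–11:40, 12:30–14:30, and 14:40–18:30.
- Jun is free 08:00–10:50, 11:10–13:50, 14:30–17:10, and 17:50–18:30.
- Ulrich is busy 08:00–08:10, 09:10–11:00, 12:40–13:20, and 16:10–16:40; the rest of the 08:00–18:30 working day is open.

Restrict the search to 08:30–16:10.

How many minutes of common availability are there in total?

50 minutes

Ulrich free within 08:00–18:30: 08:10–09:10, 11:00–12:40, 13:20–16:10, 16:40–18:30.
Brynn ∩ Ravi: 08:00–09:00, 14:00–14:30, 15:30–15:50, 16:50–17:30.
Brynn ∩ Ravi ∩ Jun: 08:00–09:00, 15:30–15:50, 16:50–17:10.
Brynn ∩ Ravi ∩ Jun ∩ Ulrich: 08:10–09:00, 15:30–15:50, 16:50–17:10.
Restricted to 08:30–16:10: 08:30–09:00, 15:30–15:50.
Total common minutes: 30 + 20 = 50.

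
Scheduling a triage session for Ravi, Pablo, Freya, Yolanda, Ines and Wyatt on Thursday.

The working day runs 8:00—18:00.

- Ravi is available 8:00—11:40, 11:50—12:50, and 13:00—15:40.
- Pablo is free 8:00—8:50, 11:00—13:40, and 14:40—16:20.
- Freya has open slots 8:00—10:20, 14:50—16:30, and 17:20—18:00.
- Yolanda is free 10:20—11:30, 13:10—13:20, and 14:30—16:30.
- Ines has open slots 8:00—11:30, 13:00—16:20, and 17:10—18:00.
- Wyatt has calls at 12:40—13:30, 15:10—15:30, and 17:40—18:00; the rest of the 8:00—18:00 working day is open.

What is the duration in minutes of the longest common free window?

Wyatt free within 08:00–18:00: 08:00–12:40, 13:30–15:10, 15:30–17:40.
Ravi ∩ Pablo: 08:00–08:50, 11:00–11:40, 11:50–12:50, 13:00–13:40, 14:40–15:40.
Ravi ∩ Pablo ∩ Freya: 08:00–08:50, 14:50–15:40.
Ravi ∩ Pablo ∩ Freya ∩ Yolanda: 14:50–15:40.
Ravi ∩ Pablo ∩ Freya ∩ Yolanda ∩ Ines: 14:50–15:40.
Ravi ∩ Pablo ∩ Freya ∩ Yolanda ∩ Ines ∩ Wyatt: 14:50–15:10, 15:30–15:40.
Common window lengths: 20, 10 min; longest is 20.

20 minutes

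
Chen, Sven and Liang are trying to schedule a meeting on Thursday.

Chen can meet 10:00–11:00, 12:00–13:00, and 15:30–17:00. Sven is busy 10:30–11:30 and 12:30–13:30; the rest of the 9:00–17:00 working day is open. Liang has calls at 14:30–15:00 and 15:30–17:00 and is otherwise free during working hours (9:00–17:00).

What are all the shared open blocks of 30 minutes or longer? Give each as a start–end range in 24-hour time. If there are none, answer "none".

10:00–10:30, 12:00–12:30

Sven free within 09:00–17:00: 09:00–10:30, 11:30–12:30, 13:30–17:00.
Liang free within 09:00–17:00: 09:00–14:30, 15:00–15:30.
Chen ∩ Sven: 10:00–10:30, 12:00–12:30, 15:30–17:00.
Chen ∩ Sven ∩ Liang: 10:00–10:30, 12:00–12:30.
Windows ≥ 30 min: 10:00–10:30, 12:00–12:30.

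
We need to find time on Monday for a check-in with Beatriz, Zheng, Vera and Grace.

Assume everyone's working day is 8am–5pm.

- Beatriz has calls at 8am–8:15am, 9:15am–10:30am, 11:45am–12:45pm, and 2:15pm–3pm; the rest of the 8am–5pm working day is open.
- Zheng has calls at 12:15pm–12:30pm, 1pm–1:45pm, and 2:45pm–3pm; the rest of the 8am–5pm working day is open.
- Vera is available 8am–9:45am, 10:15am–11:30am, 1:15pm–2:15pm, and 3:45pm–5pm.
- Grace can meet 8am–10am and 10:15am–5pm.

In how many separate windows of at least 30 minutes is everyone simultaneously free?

4

Beatriz free within 08:00–17:00: 08:15–09:15, 10:30–11:45, 12:45–14:15, 15:00–17:00.
Zheng free within 08:00–17:00: 08:00–12:15, 12:30–13:00, 13:45–14:45, 15:00–17:00.
Beatriz ∩ Zheng: 08:15–09:15, 10:30–11:45, 12:45–13:00, 13:45–14:15, 15:00–17:00.
Beatriz ∩ Zheng ∩ Vera: 08:15–09:15, 10:30–11:30, 13:45–14:15, 15:45–17:00.
Beatriz ∩ Zheng ∩ Vera ∩ Grace: 08:15–09:15, 10:30–11:30, 13:45–14:15, 15:45–17:00.
Windows ≥ 30 min: 08:15–09:15, 10:30–11:30, 13:45–14:15, 15:45–17:00.
That's 4 windows.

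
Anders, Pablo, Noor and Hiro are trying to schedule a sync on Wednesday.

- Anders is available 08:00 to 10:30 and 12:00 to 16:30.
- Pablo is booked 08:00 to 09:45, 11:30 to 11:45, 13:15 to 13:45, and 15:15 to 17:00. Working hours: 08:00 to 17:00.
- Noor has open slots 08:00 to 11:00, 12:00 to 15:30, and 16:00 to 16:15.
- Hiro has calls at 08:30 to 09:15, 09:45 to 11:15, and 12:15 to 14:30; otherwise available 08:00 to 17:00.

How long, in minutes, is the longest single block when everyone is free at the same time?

45 minutes

Pablo free within 08:00–17:00: 09:45–11:30, 11:45–13:15, 13:45–15:15.
Hiro free within 08:00–17:00: 08:00–08:30, 09:15–09:45, 11:15–12:15, 14:30–17:00.
Anders ∩ Pablo: 09:45–10:30, 12:00–13:15, 13:45–15:15.
Anders ∩ Pablo ∩ Noor: 09:45–10:30, 12:00–13:15, 13:45–15:15.
Anders ∩ Pablo ∩ Noor ∩ Hiro: 12:00–12:15, 14:30–15:15.
Common window lengths: 15, 45 min; longest is 45.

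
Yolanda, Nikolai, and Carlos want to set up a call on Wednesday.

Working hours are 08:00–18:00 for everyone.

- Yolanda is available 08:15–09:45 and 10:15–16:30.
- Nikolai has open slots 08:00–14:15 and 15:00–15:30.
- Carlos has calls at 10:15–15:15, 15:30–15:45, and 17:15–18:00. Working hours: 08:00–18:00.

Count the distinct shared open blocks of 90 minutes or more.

1

Carlos free within 08:00–18:00: 08:00–10:15, 15:15–15:30, 15:45–17:15.
Yolanda ∩ Nikolai: 08:15–09:45, 10:15–14:15, 15:00–15:30.
Yolanda ∩ Nikolai ∩ Carlos: 08:15–09:45, 15:15–15:30.
Windows ≥ 90 min: 08:15–09:45.
That's 1 window.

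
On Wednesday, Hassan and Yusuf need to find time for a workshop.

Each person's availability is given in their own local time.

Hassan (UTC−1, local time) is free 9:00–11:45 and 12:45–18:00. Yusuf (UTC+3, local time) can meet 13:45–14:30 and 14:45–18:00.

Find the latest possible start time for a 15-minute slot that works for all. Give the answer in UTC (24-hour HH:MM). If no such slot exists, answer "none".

14:45

Hassan → UTC: 10:00–12:45, 13:45–19:00.
Yusuf → UTC: 10:45–11:30, 11:45–15:00.
Hassan ∩ Yusuf: 10:45–11:30, 11:45–12:45, 13:45–15:00.
Windows ≥ 15 min: 10:45–11:30, 11:45–12:45, 13:45–15:00.
Latest start in the last window 13:45–15:00 is 15:00 − 15 min = 14:45.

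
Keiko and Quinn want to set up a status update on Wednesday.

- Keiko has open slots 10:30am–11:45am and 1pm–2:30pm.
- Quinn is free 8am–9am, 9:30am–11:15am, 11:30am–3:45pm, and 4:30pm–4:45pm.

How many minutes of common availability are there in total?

150 minutes

Keiko ∩ Quinn: 10:30–11:15, 11:30–11:45, 13:00–14:30.
Total common minutes: 45 + 15 + 90 = 150.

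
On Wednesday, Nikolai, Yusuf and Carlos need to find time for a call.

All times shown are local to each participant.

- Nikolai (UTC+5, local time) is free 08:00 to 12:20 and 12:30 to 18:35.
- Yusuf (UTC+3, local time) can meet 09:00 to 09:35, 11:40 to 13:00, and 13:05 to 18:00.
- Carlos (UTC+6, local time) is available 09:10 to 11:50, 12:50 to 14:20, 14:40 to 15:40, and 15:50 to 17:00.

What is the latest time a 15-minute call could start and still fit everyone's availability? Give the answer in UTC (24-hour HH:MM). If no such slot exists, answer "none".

Nikolai → UTC: 03:00–07:20, 07:30–13:35.
Yusuf → UTC: 06:00–06:35, 08:40–10:00, 10:05–15:00.
Carlos → UTC: 03:10–05:50, 06:50–08:20, 08:40–09:40, 09:50–11:00.
Nikolai ∩ Yusuf: 06:00–06:35, 08:40–10:00, 10:05–13:35.
Nikolai ∩ Yusuf ∩ Carlos: 08:40–09:40, 09:50–10:00, 10:05–11:00.
Windows ≥ 15 min: 08:40–09:40, 10:05–11:00.
Latest start in the last window 10:05–11:00 is 11:00 − 15 min = 10:45.

10:45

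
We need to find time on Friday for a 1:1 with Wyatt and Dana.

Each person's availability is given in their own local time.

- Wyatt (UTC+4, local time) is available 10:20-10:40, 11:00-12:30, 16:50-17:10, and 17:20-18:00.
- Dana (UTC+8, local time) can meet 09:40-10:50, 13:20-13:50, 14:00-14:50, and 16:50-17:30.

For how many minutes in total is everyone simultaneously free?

20 minutes

Wyatt → UTC: 06:20–06:40, 07:00–08:30, 12:50–13:10, 13:20–14:00.
Dana → UTC: 01:40–02:50, 05:20–05:50, 06:00–06:50, 08:50–09:30.
Wyatt ∩ Dana: 06:20–06:40.
Total common minutes: 20.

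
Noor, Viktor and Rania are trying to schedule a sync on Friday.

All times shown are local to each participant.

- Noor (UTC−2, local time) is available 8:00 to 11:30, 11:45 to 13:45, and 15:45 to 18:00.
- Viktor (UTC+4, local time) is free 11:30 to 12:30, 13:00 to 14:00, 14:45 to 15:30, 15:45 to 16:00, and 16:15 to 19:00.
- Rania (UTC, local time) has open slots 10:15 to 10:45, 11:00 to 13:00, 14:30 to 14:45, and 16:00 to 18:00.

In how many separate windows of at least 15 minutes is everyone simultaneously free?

4

Noor → UTC: 10:00–13:30, 13:45–15:45, 17:45–20:00.
Viktor → UTC: 07:30–08:30, 09:00–10:00, 10:45–11:30, 11:45–12:00, 12:15–15:00.
Rania → UTC: 10:15–10:45, 11:00–13:00, 14:30–14:45, 16:00–18:00.
Noor ∩ Viktor: 10:45–11:30, 11:45–12:00, 12:15–13:30, 13:45–15:00.
Noor ∩ Viktor ∩ Rania: 11:00–11:30, 11:45–12:00, 12:15–13:00, 14:30–14:45.
Windows ≥ 15 min: 11:00–11:30, 11:45–12:00, 12:15–13:00, 14:30–14:45.
That's 4 windows.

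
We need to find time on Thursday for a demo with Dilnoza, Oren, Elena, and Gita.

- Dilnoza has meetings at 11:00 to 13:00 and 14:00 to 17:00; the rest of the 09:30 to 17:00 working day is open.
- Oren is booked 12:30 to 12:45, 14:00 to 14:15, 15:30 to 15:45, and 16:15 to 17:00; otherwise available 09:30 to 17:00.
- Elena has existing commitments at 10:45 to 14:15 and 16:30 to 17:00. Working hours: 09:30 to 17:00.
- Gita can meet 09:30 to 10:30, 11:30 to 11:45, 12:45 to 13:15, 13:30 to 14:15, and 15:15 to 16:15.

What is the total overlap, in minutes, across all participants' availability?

Dilnoza free within 09:30–17:00: 09:30–11:00, 13:00–14:00.
Oren free within 09:30–17:00: 09:30–12:30, 12:45–14:00, 14:15–15:30, 15:45–16:15.
Elena free within 09:30–17:00: 09:30–10:45, 14:15–16:30.
Dilnoza ∩ Oren: 09:30–11:00, 13:00–14:00.
Dilnoza ∩ Oren ∩ Elena: 09:30–10:45.
Dilnoza ∩ Oren ∩ Elena ∩ Gita: 09:30–10:30.
Total common minutes: 60.

60 minutes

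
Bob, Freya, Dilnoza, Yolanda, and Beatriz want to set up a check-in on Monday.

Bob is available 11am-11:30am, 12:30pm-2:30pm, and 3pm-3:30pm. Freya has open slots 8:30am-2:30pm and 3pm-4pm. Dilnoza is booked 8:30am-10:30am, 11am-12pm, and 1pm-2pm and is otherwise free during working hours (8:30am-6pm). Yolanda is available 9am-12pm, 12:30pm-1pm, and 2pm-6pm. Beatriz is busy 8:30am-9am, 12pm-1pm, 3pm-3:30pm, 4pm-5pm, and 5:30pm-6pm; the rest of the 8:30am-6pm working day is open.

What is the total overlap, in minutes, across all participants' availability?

Dilnoza free within 08:30–18:00: 10:30–11:00, 12:00–13:00, 14:00–18:00.
Beatriz free within 08:30–18:00: 09:00–12:00, 13:00–15:00, 15:30–16:00, 17:00–17:30.
Bob ∩ Freya: 11:00–11:30, 12:30–14:30, 15:00–15:30.
Bob ∩ Freya ∩ Dilnoza: 12:30–13:00, 14:00–14:30, 15:00–15:30.
Bob ∩ Freya ∩ Dilnoza ∩ Yolanda: 12:30–13:00, 14:00–14:30, 15:00–15:30.
Bob ∩ Freya ∩ Dilnoza ∩ Yolanda ∩ Beatriz: 14:00–14:30.
Total common minutes: 30.

30 minutes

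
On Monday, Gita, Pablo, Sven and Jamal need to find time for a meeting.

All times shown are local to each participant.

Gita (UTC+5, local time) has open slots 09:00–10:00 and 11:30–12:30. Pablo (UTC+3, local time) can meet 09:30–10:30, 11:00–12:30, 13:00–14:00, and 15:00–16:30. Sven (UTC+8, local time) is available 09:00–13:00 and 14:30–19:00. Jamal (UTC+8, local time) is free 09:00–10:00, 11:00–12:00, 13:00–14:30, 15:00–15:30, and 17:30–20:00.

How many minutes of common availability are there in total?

30 minutes

Gita → UTC: 04:00–05:00, 06:30–07:30.
Pablo → UTC: 06:30–07:30, 08:00–09:30, 10:00–11:00, 12:00–13:30.
Sven → UTC: 01:00–05:00, 06:30–11:00.
Jamal → UTC: 01:00–02:00, 03:00–04:00, 05:00–06:30, 07:00–07:30, 09:30–12:00.
Gita ∩ Pablo: 06:30–07:30.
Gita ∩ Pablo ∩ Sven: 06:30–07:30.
Gita ∩ Pablo ∩ Sven ∩ Jamal: 07:00–07:30.
Total common minutes: 30.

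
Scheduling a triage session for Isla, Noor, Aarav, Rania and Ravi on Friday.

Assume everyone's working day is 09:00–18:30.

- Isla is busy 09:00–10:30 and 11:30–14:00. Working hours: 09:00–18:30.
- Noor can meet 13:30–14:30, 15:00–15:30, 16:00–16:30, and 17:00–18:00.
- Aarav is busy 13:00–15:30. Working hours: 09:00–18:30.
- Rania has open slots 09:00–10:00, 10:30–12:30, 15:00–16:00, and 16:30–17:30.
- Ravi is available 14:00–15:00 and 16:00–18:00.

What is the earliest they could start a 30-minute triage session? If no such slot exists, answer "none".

Isla free within 09:00–18:30: 10:30–11:30, 14:00–18:30.
Aarav free within 09:00–18:30: 09:00–13:00, 15:30–18:30.
Isla ∩ Noor: 14:00–14:30, 15:00–15:30, 16:00–16:30, 17:00–18:00.
Isla ∩ Noor ∩ Aarav: 16:00–16:30, 17:00–18:00.
Isla ∩ Noor ∩ Aarav ∩ Rania: 17:00–17:30.
Isla ∩ Noor ∩ Aarav ∩ Rania ∩ Ravi: 17:00–17:30.
Windows ≥ 30 min: 17:00–17:30.
Earliest such window starts at 17:00.

17:00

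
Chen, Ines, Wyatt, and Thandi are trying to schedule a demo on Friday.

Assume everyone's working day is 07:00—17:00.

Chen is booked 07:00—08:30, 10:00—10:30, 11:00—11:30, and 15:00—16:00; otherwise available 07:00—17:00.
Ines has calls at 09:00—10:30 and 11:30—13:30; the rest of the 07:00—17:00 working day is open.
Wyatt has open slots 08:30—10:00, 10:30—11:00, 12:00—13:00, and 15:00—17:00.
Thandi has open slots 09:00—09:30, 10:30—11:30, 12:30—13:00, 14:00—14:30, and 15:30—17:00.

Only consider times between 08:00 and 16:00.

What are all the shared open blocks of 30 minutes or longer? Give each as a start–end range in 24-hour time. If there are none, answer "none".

Chen free within 07:00–17:00: 08:30–10:00, 10:30–11:00, 11:30–15:00, 16:00–17:00.
Ines free within 07:00–17:00: 07:00–09:00, 10:30–11:30, 13:30–17:00.
Chen ∩ Ines: 08:30–09:00, 10:30–11:00, 13:30–15:00, 16:00–17:00.
Chen ∩ Ines ∩ Wyatt: 08:30–09:00, 10:30–11:00, 16:00–17:00.
Chen ∩ Ines ∩ Wyatt ∩ Thandi: 10:30–11:00, 16:00–17:00.
Restricted to 08:00–16:00: 10:30–11:00.
Windows ≥ 30 min: 10:30–11:00.

10:30–11:00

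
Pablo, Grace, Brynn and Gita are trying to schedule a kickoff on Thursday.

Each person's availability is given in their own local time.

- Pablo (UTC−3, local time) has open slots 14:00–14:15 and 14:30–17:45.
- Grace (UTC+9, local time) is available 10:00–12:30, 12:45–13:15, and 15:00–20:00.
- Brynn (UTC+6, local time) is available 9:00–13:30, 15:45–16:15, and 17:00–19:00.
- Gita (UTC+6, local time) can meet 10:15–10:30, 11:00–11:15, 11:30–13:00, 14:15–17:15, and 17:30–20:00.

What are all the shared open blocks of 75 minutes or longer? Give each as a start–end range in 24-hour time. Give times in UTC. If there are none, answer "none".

none

Pablo → UTC: 17:00–17:15, 17:30–20:45.
Grace → UTC: 01:00–03:30, 03:45–04:15, 06:00–11:00.
Brynn → UTC: 03:00–07:30, 09:45–10:15, 11:00–13:00.
Gita → UTC: 04:15–04:30, 05:00–05:15, 05:30–07:00, 08:15–11:15, 11:30–14:00.
Pablo ∩ Grace: (none).
Pablo ∩ Grace ∩ Brynn: (none).
Pablo ∩ Grace ∩ Brynn ∩ Gita: (none).
Windows ≥ 75 min: (none).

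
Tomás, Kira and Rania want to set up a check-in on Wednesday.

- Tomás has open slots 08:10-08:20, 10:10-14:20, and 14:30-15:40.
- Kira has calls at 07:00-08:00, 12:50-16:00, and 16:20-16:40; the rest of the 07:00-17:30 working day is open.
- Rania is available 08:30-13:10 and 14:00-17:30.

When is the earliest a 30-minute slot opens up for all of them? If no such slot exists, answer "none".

10:10

Kira free within 07:00–17:30: 08:00–12:50, 16:00–16:20, 16:40–17:30.
Tomás ∩ Kira: 08:10–08:20, 10:10–12:50.
Tomás ∩ Kira ∩ Rania: 10:10–12:50.
Windows ≥ 30 min: 10:10–12:50.
Earliest such window starts at 10:10.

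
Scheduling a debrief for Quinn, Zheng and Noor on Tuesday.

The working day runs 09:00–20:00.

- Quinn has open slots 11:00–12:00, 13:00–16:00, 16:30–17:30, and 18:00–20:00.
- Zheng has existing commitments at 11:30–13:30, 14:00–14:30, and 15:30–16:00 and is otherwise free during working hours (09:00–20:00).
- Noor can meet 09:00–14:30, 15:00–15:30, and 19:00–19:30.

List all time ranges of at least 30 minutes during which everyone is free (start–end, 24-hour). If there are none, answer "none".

Zheng free within 09:00–20:00: 09:00–11:30, 13:30–14:00, 14:30–15:30, 16:00–20:00.
Quinn ∩ Zheng: 11:00–11:30, 13:30–14:00, 14:30–15:30, 16:30–17:30, 18:00–20:00.
Quinn ∩ Zheng ∩ Noor: 11:00–11:30, 13:30–14:00, 15:00–15:30, 19:00–19:30.
Windows ≥ 30 min: 11:00–11:30, 13:30–14:00, 15:00–15:30, 19:00–19:30.

11:00–11:30, 13:30–14:00, 15:00–15:30, 19:00–19:30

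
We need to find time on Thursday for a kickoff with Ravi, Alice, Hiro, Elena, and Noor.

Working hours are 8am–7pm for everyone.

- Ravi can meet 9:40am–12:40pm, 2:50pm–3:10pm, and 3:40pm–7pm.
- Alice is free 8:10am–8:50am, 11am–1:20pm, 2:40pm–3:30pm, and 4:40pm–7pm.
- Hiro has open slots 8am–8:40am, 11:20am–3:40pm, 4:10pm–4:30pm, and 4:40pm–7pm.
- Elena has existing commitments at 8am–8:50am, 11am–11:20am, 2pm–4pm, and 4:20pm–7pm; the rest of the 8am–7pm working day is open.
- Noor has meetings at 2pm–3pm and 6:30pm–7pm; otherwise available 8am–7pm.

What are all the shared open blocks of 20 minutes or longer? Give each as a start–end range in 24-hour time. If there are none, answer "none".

11:20–12:40

Elena free within 08:00–19:00: 08:50–11:00, 11:20–14:00, 16:00–16:20.
Noor free within 08:00–19:00: 08:00–14:00, 15:00–18:30.
Ravi ∩ Alice: 11:00–12:40, 14:50–15:10, 16:40–19:00.
Ravi ∩ Alice ∩ Hiro: 11:20–12:40, 14:50–15:10, 16:40–19:00.
Ravi ∩ Alice ∩ Hiro ∩ Elena: 11:20–12:40.
Ravi ∩ Alice ∩ Hiro ∩ Elena ∩ Noor: 11:20–12:40.
Windows ≥ 20 min: 11:20–12:40.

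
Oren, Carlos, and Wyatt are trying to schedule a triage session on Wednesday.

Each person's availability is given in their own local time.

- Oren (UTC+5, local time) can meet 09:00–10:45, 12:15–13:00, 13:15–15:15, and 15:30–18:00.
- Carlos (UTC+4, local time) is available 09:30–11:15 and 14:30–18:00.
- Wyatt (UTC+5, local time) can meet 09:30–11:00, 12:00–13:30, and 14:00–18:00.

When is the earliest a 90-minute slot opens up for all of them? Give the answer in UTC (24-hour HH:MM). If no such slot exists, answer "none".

10:30

Oren → UTC: 04:00–05:45, 07:15–08:00, 08:15–10:15, 10:30–13:00.
Carlos → UTC: 05:30–07:15, 10:30–14:00.
Wyatt → UTC: 04:30–06:00, 07:00–08:30, 09:00–13:00.
Oren ∩ Carlos: 05:30–05:45, 10:30–13:00.
Oren ∩ Carlos ∩ Wyatt: 05:30–05:45, 10:30–13:00.
Windows ≥ 90 min: 10:30–13:00.
Earliest such window starts at 10:30.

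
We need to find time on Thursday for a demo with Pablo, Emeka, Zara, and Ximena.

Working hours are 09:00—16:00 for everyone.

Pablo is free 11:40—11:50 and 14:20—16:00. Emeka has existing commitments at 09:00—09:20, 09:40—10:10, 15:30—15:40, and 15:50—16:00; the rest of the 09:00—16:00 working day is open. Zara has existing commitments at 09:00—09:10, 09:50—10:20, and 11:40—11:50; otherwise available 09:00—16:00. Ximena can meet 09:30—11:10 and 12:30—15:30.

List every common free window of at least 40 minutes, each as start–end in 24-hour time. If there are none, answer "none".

14:20–15:30

Emeka free within 09:00–16:00: 09:20–09:40, 10:10–15:30, 15:40–15:50.
Zara free within 09:00–16:00: 09:10–09:50, 10:20–11:40, 11:50–16:00.
Pablo ∩ Emeka: 11:40–11:50, 14:20–15:30, 15:40–15:50.
Pablo ∩ Emeka ∩ Zara: 14:20–15:30, 15:40–15:50.
Pablo ∩ Emeka ∩ Zara ∩ Ximena: 14:20–15:30.
Windows ≥ 40 min: 14:20–15:30.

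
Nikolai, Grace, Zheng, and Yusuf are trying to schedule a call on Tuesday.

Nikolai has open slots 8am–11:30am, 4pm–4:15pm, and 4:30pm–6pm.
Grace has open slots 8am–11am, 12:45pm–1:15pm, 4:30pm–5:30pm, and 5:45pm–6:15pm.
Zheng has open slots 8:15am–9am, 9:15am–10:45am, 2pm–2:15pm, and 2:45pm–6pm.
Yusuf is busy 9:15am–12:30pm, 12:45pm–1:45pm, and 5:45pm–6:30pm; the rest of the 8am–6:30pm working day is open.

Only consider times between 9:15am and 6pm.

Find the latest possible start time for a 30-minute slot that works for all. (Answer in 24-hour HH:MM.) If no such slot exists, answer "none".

Yusuf free within 08:00–18:30: 08:00–09:15, 12:30–12:45, 13:45–17:45.
Nikolai ∩ Grace: 08:00–11:00, 16:30–17:30, 17:45–18:00.
Nikolai ∩ Grace ∩ Zheng: 08:15–09:00, 09:15–10:45, 16:30–17:30, 17:45–18:00.
Nikolai ∩ Grace ∩ Zheng ∩ Yusuf: 08:15–09:00, 16:30–17:30.
Restricted to 09:15–18:00: 16:30–17:30.
Windows ≥ 30 min: 16:30–17:30.
Latest start in the last window 16:30–17:30 is 17:30 − 30 min = 17:00.

17:00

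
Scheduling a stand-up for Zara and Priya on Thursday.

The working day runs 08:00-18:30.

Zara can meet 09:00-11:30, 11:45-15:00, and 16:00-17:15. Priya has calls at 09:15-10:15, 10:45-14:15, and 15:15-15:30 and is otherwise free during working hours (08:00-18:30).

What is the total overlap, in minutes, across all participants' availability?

Priya free within 08:00–18:30: 08:00–09:15, 10:15–10:45, 14:15–15:15, 15:30–18:30.
Zara ∩ Priya: 09:00–09:15, 10:15–10:45, 14:15–15:00, 16:00–17:15.
Total common minutes: 15 + 30 + 45 + 75 = 165.

165 minutes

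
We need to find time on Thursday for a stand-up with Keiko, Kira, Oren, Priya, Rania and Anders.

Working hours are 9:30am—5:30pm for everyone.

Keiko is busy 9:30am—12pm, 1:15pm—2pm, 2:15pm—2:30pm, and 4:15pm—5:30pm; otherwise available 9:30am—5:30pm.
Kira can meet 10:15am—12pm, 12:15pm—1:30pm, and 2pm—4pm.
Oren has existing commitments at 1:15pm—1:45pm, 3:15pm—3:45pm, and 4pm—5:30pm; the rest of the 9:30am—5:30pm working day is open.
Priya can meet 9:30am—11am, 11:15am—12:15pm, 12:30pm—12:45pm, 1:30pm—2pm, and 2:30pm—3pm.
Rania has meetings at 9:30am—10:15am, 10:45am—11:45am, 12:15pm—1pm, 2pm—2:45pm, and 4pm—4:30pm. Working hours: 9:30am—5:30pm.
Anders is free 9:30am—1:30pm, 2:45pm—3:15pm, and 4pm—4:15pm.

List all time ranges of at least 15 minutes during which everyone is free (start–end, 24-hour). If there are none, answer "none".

14:45–15:00

Keiko free within 09:30–17:30: 12:00–13:15, 14:00–14:15, 14:30–16:15.
Oren free within 09:30–17:30: 09:30–13:15, 13:45–15:15, 15:45–16:00.
Rania free within 09:30–17:30: 10:15–10:45, 11:45–12:15, 13:00–14:00, 14:45–16:00, 16:30–17:30.
Keiko ∩ Kira: 12:15–13:15, 14:00–14:15, 14:30–16:00.
Keiko ∩ Kira ∩ Oren: 12:15–13:15, 14:00–14:15, 14:30–15:15, 15:45–16:00.
Keiko ∩ Kira ∩ Oren ∩ Priya: 12:30–12:45, 14:30–15:00.
Keiko ∩ Kira ∩ Oren ∩ Priya ∩ Rania: 14:45–15:00.
Keiko ∩ Kira ∩ Oren ∩ Priya ∩ Rania ∩ Anders: 14:45–15:00.
Windows ≥ 15 min: 14:45–15:00.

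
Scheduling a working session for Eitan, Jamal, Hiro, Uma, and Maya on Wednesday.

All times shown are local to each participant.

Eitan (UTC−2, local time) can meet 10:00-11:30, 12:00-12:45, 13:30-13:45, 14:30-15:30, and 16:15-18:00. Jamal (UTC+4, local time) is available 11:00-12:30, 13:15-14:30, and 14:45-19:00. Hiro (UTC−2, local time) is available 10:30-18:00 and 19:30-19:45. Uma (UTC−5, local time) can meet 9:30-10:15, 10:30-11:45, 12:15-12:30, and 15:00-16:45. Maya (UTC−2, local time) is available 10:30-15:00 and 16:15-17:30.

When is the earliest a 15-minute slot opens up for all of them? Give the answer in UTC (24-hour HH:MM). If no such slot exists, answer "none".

14:30

Eitan → UTC: 12:00–13:30, 14:00–14:45, 15:30–15:45, 16:30–17:30, 18:15–20:00.
Jamal → UTC: 07:00–08:30, 09:15–10:30, 10:45–15:00.
Hiro → UTC: 12:30–20:00, 21:30–21:45.
Uma → UTC: 14:30–15:15, 15:30–16:45, 17:15–17:30, 20:00–21:45.
Maya → UTC: 12:30–17:00, 18:15–19:30.
Eitan ∩ Jamal: 12:00–13:30, 14:00–14:45.
Eitan ∩ Jamal ∩ Hiro: 12:30–13:30, 14:00–14:45.
Eitan ∩ Jamal ∩ Hiro ∩ Uma: 14:30–14:45.
Eitan ∩ Jamal ∩ Hiro ∩ Uma ∩ Maya: 14:30–14:45.
Windows ≥ 15 min: 14:30–14:45.
Earliest such window starts at 14:30.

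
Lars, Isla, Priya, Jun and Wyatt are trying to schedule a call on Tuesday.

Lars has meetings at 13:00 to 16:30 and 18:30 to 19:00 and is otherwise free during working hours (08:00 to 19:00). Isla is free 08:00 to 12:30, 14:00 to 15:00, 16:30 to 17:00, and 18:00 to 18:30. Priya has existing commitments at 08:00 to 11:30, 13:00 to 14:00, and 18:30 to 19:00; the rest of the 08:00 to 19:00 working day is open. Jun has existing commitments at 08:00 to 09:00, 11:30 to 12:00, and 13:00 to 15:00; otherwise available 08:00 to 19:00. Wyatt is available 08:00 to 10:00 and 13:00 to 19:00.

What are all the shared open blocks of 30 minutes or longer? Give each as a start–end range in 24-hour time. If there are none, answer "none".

Lars free within 08:00–19:00: 08:00–13:00, 16:30–18:30.
Priya free within 08:00–19:00: 11:30–13:00, 14:00–18:30.
Jun free within 08:00–19:00: 09:00–11:30, 12:00–13:00, 15:00–19:00.
Lars ∩ Isla: 08:00–12:30, 16:30–17:00, 18:00–18:30.
Lars ∩ Isla ∩ Priya: 11:30–12:30, 16:30–17:00, 18:00–18:30.
Lars ∩ Isla ∩ Priya ∩ Jun: 12:00–12:30, 16:30–17:00, 18:00–18:30.
Lars ∩ Isla ∩ Priya ∩ Jun ∩ Wyatt: 16:30–17:00, 18:00–18:30.
Windows ≥ 30 min: 16:30–17:00, 18:00–18:30.

16:30–17:00, 18:00–18:30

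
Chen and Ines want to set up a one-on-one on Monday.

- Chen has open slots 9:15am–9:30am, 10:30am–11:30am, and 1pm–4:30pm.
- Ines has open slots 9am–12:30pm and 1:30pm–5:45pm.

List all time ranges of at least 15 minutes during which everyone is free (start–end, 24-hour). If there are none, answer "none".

09:15–09:30, 10:30–11:30, 13:30–16:30

Chen ∩ Ines: 09:15–09:30, 10:30–11:30, 13:30–16:30.
Windows ≥ 15 min: 09:15–09:30, 10:30–11:30, 13:30–16:30.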